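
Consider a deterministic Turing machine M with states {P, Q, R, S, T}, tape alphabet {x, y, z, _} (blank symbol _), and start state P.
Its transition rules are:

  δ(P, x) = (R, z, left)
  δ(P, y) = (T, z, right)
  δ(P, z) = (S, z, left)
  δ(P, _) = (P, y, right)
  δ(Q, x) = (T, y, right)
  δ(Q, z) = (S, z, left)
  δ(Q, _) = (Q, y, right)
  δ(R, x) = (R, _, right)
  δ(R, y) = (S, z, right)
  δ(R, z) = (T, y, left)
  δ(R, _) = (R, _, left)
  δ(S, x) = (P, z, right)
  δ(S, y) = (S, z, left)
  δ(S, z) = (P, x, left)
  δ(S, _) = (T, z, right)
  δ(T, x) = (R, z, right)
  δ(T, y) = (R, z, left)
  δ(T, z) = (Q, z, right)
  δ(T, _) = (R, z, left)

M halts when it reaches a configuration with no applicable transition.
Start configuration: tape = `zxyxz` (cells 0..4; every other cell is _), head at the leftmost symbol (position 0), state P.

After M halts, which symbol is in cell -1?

P | __[z]xyxz   read z → write z, move left, go to S
S | _[_]zxyxz   read _ → write z, move right, go to T
T | _z[z]xyxz   read z → write z, move right, go to Q
Q | _zz[x]yxz   read x → write y, move right, go to T
T | _zzy[y]xz   read y → write z, move left, go to R
R | _zz[y]zxz   read y → write z, move right, go to S
S | _zzz[z]xz   read z → write x, move left, go to P
P | _zz[z]xxz   read z → write z, move left, go to S
S | _z[z]zxxz   read z → write x, move left, go to P
P | _[z]xzxxz   read z → write z, move left, go to S
S | [_]zxzxxz   read _ → write z, move right, go to T
T | z[z]xzxxz   read z → write z, move right, go to Q
Q | zz[x]zxxz   read x → write y, move right, go to T
T | zzy[z]xxz   read z → write z, move right, go to Q
Q | zzyz[x]xz   read x → write y, move right, go to T
T | zzyzy[x]z   read x → write z, move right, go to R
R | zzyzyz[z]   read z → write y, move left, go to T
T | zzyzy[z]y   read z → write z, move right, go to Q
Q | zzyzyz[y]
Cell -1 holds z when M halts.

z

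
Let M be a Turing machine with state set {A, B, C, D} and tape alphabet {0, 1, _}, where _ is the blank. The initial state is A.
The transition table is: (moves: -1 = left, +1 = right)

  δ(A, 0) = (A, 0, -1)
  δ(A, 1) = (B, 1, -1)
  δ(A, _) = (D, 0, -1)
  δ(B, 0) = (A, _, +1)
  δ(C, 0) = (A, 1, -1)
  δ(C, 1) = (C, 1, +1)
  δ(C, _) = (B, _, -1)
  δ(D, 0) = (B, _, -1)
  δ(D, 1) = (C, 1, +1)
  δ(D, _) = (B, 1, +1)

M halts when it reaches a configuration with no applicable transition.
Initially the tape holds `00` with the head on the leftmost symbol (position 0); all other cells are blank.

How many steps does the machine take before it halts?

9

state=A head=0 tape=___[0]0   (A,0)→(A,0,-1)
state=A head=-1 tape=__[_]00   (A,_)→(D,0,-1)
state=D head=-2 tape=_[_]000   (D,_)→(B,1,+1)
state=B head=-1 tape=_1[0]00   (B,0)→(A,_,+1)
state=A head=0 tape=_1_[0]0   (A,0)→(A,0,-1)
state=A head=-1 tape=_1[_]00   (A,_)→(D,0,-1)
state=D head=-2 tape=_[1]000   (D,1)→(C,1,+1)
state=C head=-1 tape=_1[0]00   (C,0)→(A,1,-1)
state=A head=-2 tape=_[1]100   (A,1)→(B,1,-1)
state=B head=-3 tape=[_]1100
M halts after 9 transitions.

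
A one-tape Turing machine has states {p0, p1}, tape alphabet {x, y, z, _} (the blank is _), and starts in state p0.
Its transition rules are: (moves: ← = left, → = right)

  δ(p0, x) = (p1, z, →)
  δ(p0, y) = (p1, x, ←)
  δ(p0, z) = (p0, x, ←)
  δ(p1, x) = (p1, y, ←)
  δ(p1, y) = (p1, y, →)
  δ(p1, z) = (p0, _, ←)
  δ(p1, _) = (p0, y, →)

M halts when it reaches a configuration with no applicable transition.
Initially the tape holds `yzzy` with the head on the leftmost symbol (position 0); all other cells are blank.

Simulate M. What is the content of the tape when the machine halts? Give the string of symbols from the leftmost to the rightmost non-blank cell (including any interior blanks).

p0 | ___[y]zzy__   read y → write x, move ←, go to p1
p1 | __[_]xzzy__   read _ → write y, move →, go to p0
p0 | __y[x]zzy__   read x → write z, move →, go to p1
p1 | __yz[z]zy__   read z → write _, move ←, go to p0
p0 | __y[z]_zy__   read z → write x, move ←, go to p0
p0 | __[y]x_zy__   read y → write x, move ←, go to p1
p1 | _[_]xx_zy__   read _ → write y, move →, go to p0
p0 | _y[x]x_zy__   read x → write z, move →, go to p1
p1 | _yz[x]_zy__   read x → write y, move ←, go to p1
p1 | _y[z]y_zy__   read z → write _, move ←, go to p0
p0 | _[y]_y_zy__   read y → write x, move ←, go to p1
p1 | [_]x_y_zy__   read _ → write y, move →, go to p0
p0 | y[x]_y_zy__   read x → write z, move →, go to p1
p1 | yz[_]y_zy__   read _ → write y, move →, go to p0
p0 | yzy[y]_zy__   read y → write x, move ←, go to p1
p1 | yz[y]x_zy__   read y → write y, move →, go to p1
p1 | yzy[x]_zy__   read x → write y, move ←, go to p1
p1 | yz[y]y_zy__   read y → write y, move →, go to p1
p1 | yzy[y]_zy__   read y → write y, move →, go to p1
p1 | yzyy[_]zy__   read _ → write y, move →, go to p0
p0 | yzyyy[z]y__   read z → write x, move ←, go to p0
p0 | yzyy[y]xy__   read y → write x, move ←, go to p1
p1 | yzy[y]xxy__   read y → write y, move →, go to p1
p1 | yzyy[x]xy__   read x → write y, move ←, go to p1
p1 | yzy[y]yxy__   read y → write y, move →, go to p1
p1 | yzyy[y]xy__   read y → write y, move →, go to p1
p1 | yzyyy[x]y__   read x → write y, move ←, go to p1
p1 | yzyy[y]yy__   read y → write y, move →, go to p1
p1 | yzyyy[y]y__   read y → write y, move →, go to p1
p1 | yzyyyy[y]__   read y → write y, move →, go to p1
p1 | yzyyyyy[_]_   read _ → write y, move →, go to p0
p0 | yzyyyyyy[_]
The non-blank tape span at halt is yzyyyyyy.

yzyyyyyy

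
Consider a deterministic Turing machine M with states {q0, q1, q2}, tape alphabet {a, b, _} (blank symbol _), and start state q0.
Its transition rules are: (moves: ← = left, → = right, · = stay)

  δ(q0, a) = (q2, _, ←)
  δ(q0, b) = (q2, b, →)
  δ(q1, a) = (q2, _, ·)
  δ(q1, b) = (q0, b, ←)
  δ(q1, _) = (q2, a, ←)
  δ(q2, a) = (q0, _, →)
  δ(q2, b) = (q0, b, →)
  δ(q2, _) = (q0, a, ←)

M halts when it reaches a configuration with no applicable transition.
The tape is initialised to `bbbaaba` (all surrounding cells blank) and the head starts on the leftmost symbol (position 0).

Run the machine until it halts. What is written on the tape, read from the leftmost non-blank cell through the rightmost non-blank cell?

bbb__ba

state=q0 head=0 tape=[b]bbaaba   (q0,b)→(q2,b,→)
state=q2 head=1 tape=b[b]baaba   (q2,b)→(q0,b,→)
state=q0 head=2 tape=bb[b]aaba   (q0,b)→(q2,b,→)
state=q2 head=3 tape=bbb[a]aba   (q2,a)→(q0,_,→)
state=q0 head=4 tape=bbb_[a]ba   (q0,a)→(q2,_,←)
state=q2 head=3 tape=bbb[_]_ba   (q2,_)→(q0,a,←)
state=q0 head=2 tape=bb[b]a_ba   (q0,b)→(q2,b,→)
state=q2 head=3 tape=bbb[a]_ba   (q2,a)→(q0,_,→)
state=q0 head=4 tape=bbb_[_]ba
The non-blank tape span at halt is bbb__ba.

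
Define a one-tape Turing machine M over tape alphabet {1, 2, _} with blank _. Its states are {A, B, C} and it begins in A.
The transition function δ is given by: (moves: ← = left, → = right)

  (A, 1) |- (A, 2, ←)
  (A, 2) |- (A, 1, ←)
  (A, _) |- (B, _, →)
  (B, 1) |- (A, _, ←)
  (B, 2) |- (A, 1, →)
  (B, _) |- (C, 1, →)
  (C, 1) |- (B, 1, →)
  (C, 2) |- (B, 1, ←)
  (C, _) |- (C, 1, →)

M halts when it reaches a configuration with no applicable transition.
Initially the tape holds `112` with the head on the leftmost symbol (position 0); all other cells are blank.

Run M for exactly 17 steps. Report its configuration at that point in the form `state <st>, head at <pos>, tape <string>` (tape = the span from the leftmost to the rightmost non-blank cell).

A | _[1]12   read 1 → write 2, move ←, go to A
A | [_]212   read _ → write _, move →, go to B
B | _[2]12   read 2 → write 1, move →, go to A
A | _1[1]2   read 1 → write 2, move ←, go to A
A | _[1]22   read 1 → write 2, move ←, go to A
A | [_]222   read _ → write _, move →, go to B
B | _[2]22   read 2 → write 1, move →, go to A
A | _1[2]2   read 2 → write 1, move ←, go to A
A | _[1]12   read 1 → write 2, move ←, go to A
A | [_]212   read _ → write _, move →, go to B
B | _[2]12   read 2 → write 1, move →, go to A
A | _1[1]2   read 1 → write 2, move ←, go to A
A | _[1]22   read 1 → write 2, move ←, go to A
A | [_]222   read _ → write _, move →, go to B
B | _[2]22   read 2 → write 1, move →, go to A
A | _1[2]2   read 2 → write 1, move ←, go to A
A | _[1]12   read 1 → write 2, move ←, go to A
A | [_]212
After 17 steps: state A, head at -1, tape 212.

state A, head at -1, tape 212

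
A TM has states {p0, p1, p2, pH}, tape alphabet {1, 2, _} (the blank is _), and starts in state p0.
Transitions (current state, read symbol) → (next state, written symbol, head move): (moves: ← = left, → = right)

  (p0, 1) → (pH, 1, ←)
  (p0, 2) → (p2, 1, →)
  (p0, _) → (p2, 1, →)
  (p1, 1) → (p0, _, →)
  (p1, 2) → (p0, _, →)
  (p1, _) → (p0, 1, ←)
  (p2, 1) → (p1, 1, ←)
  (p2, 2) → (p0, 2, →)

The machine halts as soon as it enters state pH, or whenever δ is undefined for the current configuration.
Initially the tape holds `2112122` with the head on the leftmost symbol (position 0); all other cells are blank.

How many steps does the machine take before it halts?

4

state=p0 head=0 tape=[2]112122   (p0,2)→(p2,1,→)
state=p2 head=1 tape=1[1]12122   (p2,1)→(p1,1,←)
state=p1 head=0 tape=[1]112122   (p1,1)→(p0,_,→)
state=p0 head=1 tape=_[1]12122   (p0,1)→(pH,1,←)
state=pH head=0 tape=[_]112122
M halts after 4 transitions.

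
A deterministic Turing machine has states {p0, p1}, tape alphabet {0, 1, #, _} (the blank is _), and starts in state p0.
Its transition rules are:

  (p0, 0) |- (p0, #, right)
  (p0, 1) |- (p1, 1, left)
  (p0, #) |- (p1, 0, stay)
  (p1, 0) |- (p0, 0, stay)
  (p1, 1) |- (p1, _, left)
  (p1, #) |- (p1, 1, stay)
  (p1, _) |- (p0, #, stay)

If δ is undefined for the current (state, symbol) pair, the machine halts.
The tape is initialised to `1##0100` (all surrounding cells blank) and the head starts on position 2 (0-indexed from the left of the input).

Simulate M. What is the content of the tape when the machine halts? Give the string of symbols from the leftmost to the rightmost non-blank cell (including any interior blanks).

state=p0 head=2 tape=_1#[#]0100   (p0,#)→(p1,0,stay)
state=p1 head=2 tape=_1#[0]0100   (p1,0)→(p0,0,stay)
state=p0 head=2 tape=_1#[0]0100   (p0,0)→(p0,#,right)
state=p0 head=3 tape=_1##[0]100   (p0,0)→(p0,#,right)
state=p0 head=4 tape=_1###[1]00   (p0,1)→(p1,1,left)
state=p1 head=3 tape=_1##[#]100   (p1,#)→(p1,1,stay)
state=p1 head=3 tape=_1##[1]100   (p1,1)→(p1,_,left)
state=p1 head=2 tape=_1#[#]_100   (p1,#)→(p1,1,stay)
state=p1 head=2 tape=_1#[1]_100   (p1,1)→(p1,_,left)
state=p1 head=1 tape=_1[#]__100   (p1,#)→(p1,1,stay)
state=p1 head=1 tape=_1[1]__100   (p1,1)→(p1,_,left)
state=p1 head=0 tape=_[1]___100   (p1,1)→(p1,_,left)
state=p1 head=-1 tape=[_]____100   (p1,_)→(p0,#,stay)
state=p0 head=-1 tape=[#]____100   (p0,#)→(p1,0,stay)
state=p1 head=-1 tape=[0]____100   (p1,0)→(p0,0,stay)
state=p0 head=-1 tape=[0]____100   (p0,0)→(p0,#,right)
state=p0 head=0 tape=#[_]___100
The non-blank tape span at halt is #____100.

#____100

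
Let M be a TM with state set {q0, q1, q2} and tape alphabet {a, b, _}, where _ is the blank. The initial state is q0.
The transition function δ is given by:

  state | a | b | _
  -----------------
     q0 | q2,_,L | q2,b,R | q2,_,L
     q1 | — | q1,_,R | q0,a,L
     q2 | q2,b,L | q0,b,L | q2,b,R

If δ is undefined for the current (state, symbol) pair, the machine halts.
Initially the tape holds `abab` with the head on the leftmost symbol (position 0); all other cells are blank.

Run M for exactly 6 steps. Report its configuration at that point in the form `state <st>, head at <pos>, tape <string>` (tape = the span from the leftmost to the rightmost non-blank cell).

state=q0 head=0 tape=_[a]bab   (q0,a)→(q2,_,L)
state=q2 head=-1 tape=[_]_bab   (q2,_)→(q2,b,R)
state=q2 head=0 tape=b[_]bab   (q2,_)→(q2,b,R)
state=q2 head=1 tape=bb[b]ab   (q2,b)→(q0,b,L)
state=q0 head=0 tape=b[b]bab   (q0,b)→(q2,b,R)
state=q2 head=1 tape=bb[b]ab   (q2,b)→(q0,b,L)
state=q0 head=0 tape=b[b]bab
After 6 steps: state q0, head at 0, tape bbbab.

state q0, head at 0, tape bbbab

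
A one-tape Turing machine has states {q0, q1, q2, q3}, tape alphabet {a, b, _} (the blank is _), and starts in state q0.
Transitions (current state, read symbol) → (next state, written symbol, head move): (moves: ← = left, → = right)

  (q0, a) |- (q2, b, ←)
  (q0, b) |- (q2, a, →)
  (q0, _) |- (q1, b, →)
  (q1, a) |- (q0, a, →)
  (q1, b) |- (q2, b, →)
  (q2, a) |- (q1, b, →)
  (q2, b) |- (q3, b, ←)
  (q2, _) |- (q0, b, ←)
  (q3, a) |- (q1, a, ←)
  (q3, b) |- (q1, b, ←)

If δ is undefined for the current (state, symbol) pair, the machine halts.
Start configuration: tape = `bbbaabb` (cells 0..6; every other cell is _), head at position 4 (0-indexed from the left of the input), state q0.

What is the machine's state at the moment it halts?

state=q0 head=4 tape=_bbba[a]bb   (q0,a)→(q2,b,←)
state=q2 head=3 tape=_bbb[a]bbb   (q2,a)→(q1,b,→)
state=q1 head=4 tape=_bbbb[b]bb   (q1,b)→(q2,b,→)
state=q2 head=5 tape=_bbbbb[b]b   (q2,b)→(q3,b,←)
state=q3 head=4 tape=_bbbb[b]bb   (q3,b)→(q1,b,←)
state=q1 head=3 tape=_bbb[b]bbb   (q1,b)→(q2,b,→)
state=q2 head=4 tape=_bbbb[b]bb   (q2,b)→(q3,b,←)
state=q3 head=3 tape=_bbb[b]bbb   (q3,b)→(q1,b,←)
state=q1 head=2 tape=_bb[b]bbbb   (q1,b)→(q2,b,→)
state=q2 head=3 tape=_bbb[b]bbb   (q2,b)→(q3,b,←)
state=q3 head=2 tape=_bb[b]bbbb   (q3,b)→(q1,b,←)
state=q1 head=1 tape=_b[b]bbbbb   (q1,b)→(q2,b,→)
state=q2 head=2 tape=_bb[b]bbbb   (q2,b)→(q3,b,←)
state=q3 head=1 tape=_b[b]bbbbb   (q3,b)→(q1,b,←)
state=q1 head=0 tape=_[b]bbbbbb   (q1,b)→(q2,b,→)
state=q2 head=1 tape=_b[b]bbbbb   (q2,b)→(q3,b,←)
state=q3 head=0 tape=_[b]bbbbbb   (q3,b)→(q1,b,←)
state=q1 head=-1 tape=[_]bbbbbbb
No transition is defined for (q1, _); M halts in state q1.

q1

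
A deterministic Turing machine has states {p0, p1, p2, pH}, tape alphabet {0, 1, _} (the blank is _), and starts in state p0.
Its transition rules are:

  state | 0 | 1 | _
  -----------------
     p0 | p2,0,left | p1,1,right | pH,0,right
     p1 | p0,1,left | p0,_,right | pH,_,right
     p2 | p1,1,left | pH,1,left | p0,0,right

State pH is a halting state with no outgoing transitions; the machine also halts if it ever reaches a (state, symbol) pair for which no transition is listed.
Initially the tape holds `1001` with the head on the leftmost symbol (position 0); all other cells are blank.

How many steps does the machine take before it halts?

state=p0 head=0 tape=[1]001__   (p0,1)→(p1,1,right)
state=p1 head=1 tape=1[0]01__   (p1,0)→(p0,1,left)
state=p0 head=0 tape=[1]101__   (p0,1)→(p1,1,right)
state=p1 head=1 tape=1[1]01__   (p1,1)→(p0,_,right)
state=p0 head=2 tape=1_[0]1__   (p0,0)→(p2,0,left)
state=p2 head=1 tape=1[_]01__   (p2,_)→(p0,0,right)
state=p0 head=2 tape=10[0]1__   (p0,0)→(p2,0,left)
state=p2 head=1 tape=1[0]01__   (p2,0)→(p1,1,left)
state=p1 head=0 tape=[1]101__   (p1,1)→(p0,_,right)
state=p0 head=1 tape=_[1]01__   (p0,1)→(p1,1,right)
state=p1 head=2 tape=_1[0]1__   (p1,0)→(p0,1,left)
state=p0 head=1 tape=_[1]11__   (p0,1)→(p1,1,right)
state=p1 head=2 tape=_1[1]1__   (p1,1)→(p0,_,right)
state=p0 head=3 tape=_1_[1]__   (p0,1)→(p1,1,right)
state=p1 head=4 tape=_1_1[_]_   (p1,_)→(pH,_,right)
state=pH head=5 tape=_1_1_[_]
M halts after 15 transitions.

15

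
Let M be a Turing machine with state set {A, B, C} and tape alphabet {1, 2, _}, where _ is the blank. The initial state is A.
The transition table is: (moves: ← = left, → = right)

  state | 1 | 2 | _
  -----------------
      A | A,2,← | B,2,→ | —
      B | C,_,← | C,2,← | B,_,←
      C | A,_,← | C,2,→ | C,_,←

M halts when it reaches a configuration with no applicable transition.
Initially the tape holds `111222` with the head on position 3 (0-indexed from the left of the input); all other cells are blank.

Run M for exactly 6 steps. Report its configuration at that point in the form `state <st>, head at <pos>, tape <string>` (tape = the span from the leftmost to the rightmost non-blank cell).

state C, head at 5, tape 111222

state=A head=3 tape=111[2]22_   (A,2)→(B,2,→)
state=B head=4 tape=1112[2]2_   (B,2)→(C,2,←)
state=C head=3 tape=111[2]22_   (C,2)→(C,2,→)
state=C head=4 tape=1112[2]2_   (C,2)→(C,2,→)
state=C head=5 tape=11122[2]_   (C,2)→(C,2,→)
state=C head=6 tape=111222[_]   (C,_)→(C,_,←)
state=C head=5 tape=11122[2]_
After 6 steps: state C, head at 5, tape 111222.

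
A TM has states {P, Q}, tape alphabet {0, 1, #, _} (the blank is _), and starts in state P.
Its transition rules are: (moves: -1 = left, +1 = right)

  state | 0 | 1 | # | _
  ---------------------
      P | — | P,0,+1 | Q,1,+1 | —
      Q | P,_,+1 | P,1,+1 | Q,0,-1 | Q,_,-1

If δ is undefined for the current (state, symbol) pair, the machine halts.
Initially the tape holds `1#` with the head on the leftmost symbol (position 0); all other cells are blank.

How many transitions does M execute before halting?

4

state=P head=0 tape=[1]#_   (P,1)→(P,0,+1)
state=P head=1 tape=0[#]_   (P,#)→(Q,1,+1)
state=Q head=2 tape=01[_]   (Q,_)→(Q,_,-1)
state=Q head=1 tape=0[1]_   (Q,1)→(P,1,+1)
state=P head=2 tape=01[_]
M halts after 4 transitions.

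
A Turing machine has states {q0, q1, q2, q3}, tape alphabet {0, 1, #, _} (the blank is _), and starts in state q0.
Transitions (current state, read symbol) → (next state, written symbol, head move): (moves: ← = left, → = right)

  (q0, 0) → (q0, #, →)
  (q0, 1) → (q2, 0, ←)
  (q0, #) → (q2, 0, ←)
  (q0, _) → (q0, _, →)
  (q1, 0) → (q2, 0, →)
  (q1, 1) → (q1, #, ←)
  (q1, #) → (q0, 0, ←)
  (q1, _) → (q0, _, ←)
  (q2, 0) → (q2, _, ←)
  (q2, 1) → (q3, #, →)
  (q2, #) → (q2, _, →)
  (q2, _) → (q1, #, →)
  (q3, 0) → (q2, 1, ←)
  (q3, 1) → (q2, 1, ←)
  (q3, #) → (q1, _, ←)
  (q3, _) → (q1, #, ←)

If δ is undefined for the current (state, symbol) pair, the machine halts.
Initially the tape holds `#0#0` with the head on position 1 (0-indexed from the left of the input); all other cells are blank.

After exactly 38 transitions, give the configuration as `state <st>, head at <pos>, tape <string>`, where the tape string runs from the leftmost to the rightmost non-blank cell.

state=q0 head=1 tape=_#[0]#0____   (q0,0)→(q0,#,→)
state=q0 head=2 tape=_##[#]0____   (q0,#)→(q2,0,←)
state=q2 head=1 tape=_#[#]00____   (q2,#)→(q2,_,→)
state=q2 head=2 tape=_#_[0]0____   (q2,0)→(q2,_,←)
state=q2 head=1 tape=_#[_]_0____   (q2,_)→(q1,#,→)
state=q1 head=2 tape=_##[_]0____   (q1,_)→(q0,_,←)
state=q0 head=1 tape=_#[#]_0____   (q0,#)→(q2,0,←)
state=q2 head=0 tape=_[#]0_0____   (q2,#)→(q2,_,→)
state=q2 head=1 tape=__[0]_0____   (q2,0)→(q2,_,←)
state=q2 head=0 tape=_[_]__0____   (q2,_)→(q1,#,→)
state=q1 head=1 tape=_#[_]_0____   (q1,_)→(q0,_,←)
state=q0 head=0 tape=_[#]__0____   (q0,#)→(q2,0,←)
state=q2 head=-1 tape=[_]0__0____   (q2,_)→(q1,#,→)
state=q1 head=0 tape=#[0]__0____   (q1,0)→(q2,0,→)
state=q2 head=1 tape=#0[_]_0____   (q2,_)→(q1,#,→)
state=q1 head=2 tape=#0#[_]0____   (q1,_)→(q0,_,←)
state=q0 head=1 tape=#0[#]_0____   (q0,#)→(q2,0,←)
state=q2 head=0 tape=#[0]0_0____   (q2,0)→(q2,_,←)
state=q2 head=-1 tape=[#]_0_0____   (q2,#)→(q2,_,→)
state=q2 head=0 tape=_[_]0_0____   (q2,_)→(q1,#,→)
state=q1 head=1 tape=_#[0]_0____   (q1,0)→(q2,0,→)
state=q2 head=2 tape=_#0[_]0____   (q2,_)→(q1,#,→)
state=q1 head=3 tape=_#0#[0]____   (q1,0)→(q2,0,→)
state=q2 head=4 tape=_#0#0[_]___   (q2,_)→(q1,#,→)
state=q1 head=5 tape=_#0#0#[_]__   (q1,_)→(q0,_,←)
state=q0 head=4 tape=_#0#0[#]___   (q0,#)→(q2,0,←)
state=q2 head=3 tape=_#0#[0]0___   (q2,0)→(q2,_,←)
state=q2 head=2 tape=_#0[#]_0___   (q2,#)→(q2,_,→)
state=q2 head=3 tape=_#0_[_]0___   (q2,_)→(q1,#,→)
state=q1 head=4 tape=_#0_#[0]___   (q1,0)→(q2,0,→)
state=q2 head=5 tape=_#0_#0[_]__   (q2,_)→(q1,#,→)
state=q1 head=6 tape=_#0_#0#[_]_   (q1,_)→(q0,_,←)
state=q0 head=5 tape=_#0_#0[#]__   (q0,#)→(q2,0,←)
state=q2 head=4 tape=_#0_#[0]0__   (q2,0)→(q2,_,←)
state=q2 head=3 tape=_#0_[#]_0__   (q2,#)→(q2,_,→)
state=q2 head=4 tape=_#0__[_]0__   (q2,_)→(q1,#,→)
state=q1 head=5 tape=_#0__#[0]__   (q1,0)→(q2,0,→)
state=q2 head=6 tape=_#0__#0[_]_   (q2,_)→(q1,#,→)
state=q1 head=7 tape=_#0__#0#[_]
After 38 steps: state q1, head at 7, tape #0__#0#.

state q1, head at 7, tape #0__#0#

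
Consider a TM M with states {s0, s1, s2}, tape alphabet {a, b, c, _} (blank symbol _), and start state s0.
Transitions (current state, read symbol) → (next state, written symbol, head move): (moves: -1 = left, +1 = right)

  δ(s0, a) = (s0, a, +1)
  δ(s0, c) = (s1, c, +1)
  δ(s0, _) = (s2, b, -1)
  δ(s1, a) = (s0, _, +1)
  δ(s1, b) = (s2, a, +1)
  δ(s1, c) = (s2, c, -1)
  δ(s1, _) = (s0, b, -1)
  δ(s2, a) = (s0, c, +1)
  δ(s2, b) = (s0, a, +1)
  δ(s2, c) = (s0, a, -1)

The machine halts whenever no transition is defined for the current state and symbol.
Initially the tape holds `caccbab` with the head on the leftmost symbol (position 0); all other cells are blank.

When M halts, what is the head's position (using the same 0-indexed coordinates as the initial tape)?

-2

state=s0 head=0 tape=__[c]accbab   (s0,c)→(s1,c,+1)
state=s1 head=1 tape=__c[a]ccbab   (s1,a)→(s0,_,+1)
state=s0 head=2 tape=__c_[c]cbab   (s0,c)→(s1,c,+1)
state=s1 head=3 tape=__c_c[c]bab   (s1,c)→(s2,c,-1)
state=s2 head=2 tape=__c_[c]cbab   (s2,c)→(s0,a,-1)
state=s0 head=1 tape=__c[_]acbab   (s0,_)→(s2,b,-1)
state=s2 head=0 tape=__[c]bacbab   (s2,c)→(s0,a,-1)
state=s0 head=-1 tape=_[_]abacbab   (s0,_)→(s2,b,-1)
state=s2 head=-2 tape=[_]babacbab
At halt the head is at cell -2.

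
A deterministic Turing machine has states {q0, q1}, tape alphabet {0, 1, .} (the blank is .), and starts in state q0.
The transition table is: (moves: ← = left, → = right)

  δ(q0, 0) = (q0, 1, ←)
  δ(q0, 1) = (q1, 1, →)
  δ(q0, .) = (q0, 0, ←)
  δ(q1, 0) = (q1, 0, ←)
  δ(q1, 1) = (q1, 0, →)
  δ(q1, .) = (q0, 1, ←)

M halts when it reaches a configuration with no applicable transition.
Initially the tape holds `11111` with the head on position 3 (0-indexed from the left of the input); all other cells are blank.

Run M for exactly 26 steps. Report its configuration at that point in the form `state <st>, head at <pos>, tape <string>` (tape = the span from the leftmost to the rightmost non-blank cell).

state q0, head at 5, tape 111100111

q0 | 111[1]1....   read 1 → write 1, move →, go to q1
q1 | 1111[1]....   read 1 → write 0, move →, go to q1
q1 | 11110[.]...   read . → write 1, move ←, go to q0
q0 | 1111[0]1...   read 0 → write 1, move ←, go to q0
q0 | 111[1]11...   read 1 → write 1, move →, go to q1
q1 | 1111[1]1...   read 1 → write 0, move →, go to q1
q1 | 11110[1]...   read 1 → write 0, move →, go to q1
q1 | 111100[.]..   read . → write 1, move ←, go to q0
q0 | 11110[0]1..   read 0 → write 1, move ←, go to q0
q0 | 1111[0]11..   read 0 → write 1, move ←, go to q0
q0 | 111[1]111..   read 1 → write 1, move →, go to q1
q1 | 1111[1]11..   read 1 → write 0, move →, go to q1
q1 | 11110[1]1..   read 1 → write 0, move →, go to q1
q1 | 111100[1]..   read 1 → write 0, move →, go to q1
q1 | 1111000[.].   read . → write 1, move ←, go to q0
q0 | 111100[0]1.   read 0 → write 1, move ←, go to q0
q0 | 11110[0]11.   read 0 → write 1, move ←, go to q0
q0 | 1111[0]111.   read 0 → write 1, move ←, go to q0
q0 | 111[1]1111.   read 1 → write 1, move →, go to q1
q1 | 1111[1]111.   read 1 → write 0, move →, go to q1
q1 | 11110[1]11.   read 1 → write 0, move →, go to q1
q1 | 111100[1]1.   read 1 → write 0, move →, go to q1
q1 | 1111000[1].   read 1 → write 0, move →, go to q1
q1 | 11110000[.]   read . → write 1, move ←, go to q0
q0 | 1111000[0]1   read 0 → write 1, move ←, go to q0
q0 | 111100[0]11   read 0 → write 1, move ←, go to q0
q0 | 11110[0]111
After 26 steps: state q0, head at 5, tape 111100111.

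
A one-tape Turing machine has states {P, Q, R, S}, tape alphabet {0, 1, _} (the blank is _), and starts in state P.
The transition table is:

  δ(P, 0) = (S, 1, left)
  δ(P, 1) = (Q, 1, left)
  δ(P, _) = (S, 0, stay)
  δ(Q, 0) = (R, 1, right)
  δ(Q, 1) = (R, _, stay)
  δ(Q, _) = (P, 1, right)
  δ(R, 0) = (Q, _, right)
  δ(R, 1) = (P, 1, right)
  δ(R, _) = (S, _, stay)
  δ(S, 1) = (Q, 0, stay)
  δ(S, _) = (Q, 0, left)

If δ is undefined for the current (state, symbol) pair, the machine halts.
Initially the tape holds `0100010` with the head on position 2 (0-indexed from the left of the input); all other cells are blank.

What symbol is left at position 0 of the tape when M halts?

state=P head=2 tape=01[0]0010_   (P,0)→(S,1,left)
state=S head=1 tape=0[1]10010_   (S,1)→(Q,0,stay)
state=Q head=1 tape=0[0]10010_   (Q,0)→(R,1,right)
state=R head=2 tape=01[1]0010_   (R,1)→(P,1,right)
state=P head=3 tape=011[0]010_   (P,0)→(S,1,left)
state=S head=2 tape=01[1]1010_   (S,1)→(Q,0,stay)
state=Q head=2 tape=01[0]1010_   (Q,0)→(R,1,right)
state=R head=3 tape=011[1]010_   (R,1)→(P,1,right)
state=P head=4 tape=0111[0]10_   (P,0)→(S,1,left)
state=S head=3 tape=011[1]110_   (S,1)→(Q,0,stay)
state=Q head=3 tape=011[0]110_   (Q,0)→(R,1,right)
state=R head=4 tape=0111[1]10_   (R,1)→(P,1,right)
state=P head=5 tape=01111[1]0_   (P,1)→(Q,1,left)
state=Q head=4 tape=0111[1]10_   (Q,1)→(R,_,stay)
state=R head=4 tape=0111[_]10_   (R,_)→(S,_,stay)
state=S head=4 tape=0111[_]10_   (S,_)→(Q,0,left)
state=Q head=3 tape=011[1]010_   (Q,1)→(R,_,stay)
state=R head=3 tape=011[_]010_   (R,_)→(S,_,stay)
state=S head=3 tape=011[_]010_   (S,_)→(Q,0,left)
state=Q head=2 tape=01[1]0010_   (Q,1)→(R,_,stay)
state=R head=2 tape=01[_]0010_   (R,_)→(S,_,stay)
state=S head=2 tape=01[_]0010_   (S,_)→(Q,0,left)
state=Q head=1 tape=0[1]00010_   (Q,1)→(R,_,stay)
state=R head=1 tape=0[_]00010_   (R,_)→(S,_,stay)
state=S head=1 tape=0[_]00010_   (S,_)→(Q,0,left)
state=Q head=0 tape=[0]000010_   (Q,0)→(R,1,right)
state=R head=1 tape=1[0]00010_   (R,0)→(Q,_,right)
state=Q head=2 tape=1_[0]0010_   (Q,0)→(R,1,right)
state=R head=3 tape=1_1[0]010_   (R,0)→(Q,_,right)
state=Q head=4 tape=1_1_[0]10_   (Q,0)→(R,1,right)
state=R head=5 tape=1_1_1[1]0_   (R,1)→(P,1,right)
state=P head=6 tape=1_1_11[0]_   (P,0)→(S,1,left)
state=S head=5 tape=1_1_1[1]1_   (S,1)→(Q,0,stay)
state=Q head=5 tape=1_1_1[0]1_   (Q,0)→(R,1,right)
state=R head=6 tape=1_1_11[1]_   (R,1)→(P,1,right)
state=P head=7 tape=1_1_111[_]   (P,_)→(S,0,stay)
state=S head=7 tape=1_1_111[0]
Cell 0 holds 1 when M halts.

1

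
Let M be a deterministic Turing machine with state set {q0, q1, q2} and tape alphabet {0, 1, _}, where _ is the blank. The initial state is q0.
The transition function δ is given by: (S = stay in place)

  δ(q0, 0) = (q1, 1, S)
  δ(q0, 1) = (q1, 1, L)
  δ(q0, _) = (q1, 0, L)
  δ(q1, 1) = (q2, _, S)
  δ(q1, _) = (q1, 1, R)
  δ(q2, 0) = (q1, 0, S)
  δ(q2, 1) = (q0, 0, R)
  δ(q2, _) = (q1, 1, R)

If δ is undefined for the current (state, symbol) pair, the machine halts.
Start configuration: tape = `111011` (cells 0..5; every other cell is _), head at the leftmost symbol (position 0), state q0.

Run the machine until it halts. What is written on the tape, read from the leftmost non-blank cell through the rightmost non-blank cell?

q0 | _[1]11011   read 1 → write 1, move L, go to q1
q1 | [_]111011   read _ → write 1, move R, go to q1
q1 | 1[1]11011   read 1 → write _, move S, go to q2
q2 | 1[_]11011   read _ → write 1, move R, go to q1
q1 | 11[1]1011   read 1 → write _, move S, go to q2
q2 | 11[_]1011   read _ → write 1, move R, go to q1
q1 | 111[1]011   read 1 → write _, move S, go to q2
q2 | 111[_]011   read _ → write 1, move R, go to q1
q1 | 1111[0]11
The non-blank tape span at halt is 1111011.

1111011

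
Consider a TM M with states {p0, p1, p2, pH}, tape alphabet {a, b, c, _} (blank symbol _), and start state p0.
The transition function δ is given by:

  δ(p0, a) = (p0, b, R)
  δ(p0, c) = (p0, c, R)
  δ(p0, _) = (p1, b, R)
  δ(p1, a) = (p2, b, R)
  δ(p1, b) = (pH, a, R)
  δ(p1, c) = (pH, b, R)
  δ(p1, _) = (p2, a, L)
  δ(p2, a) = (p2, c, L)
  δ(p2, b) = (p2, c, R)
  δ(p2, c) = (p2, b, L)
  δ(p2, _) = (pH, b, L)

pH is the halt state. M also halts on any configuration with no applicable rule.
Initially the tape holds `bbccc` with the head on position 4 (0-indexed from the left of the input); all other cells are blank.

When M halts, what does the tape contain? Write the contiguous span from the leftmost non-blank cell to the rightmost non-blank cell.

cccccccb

p0 | bbcc[c]___   read c → write c, move R, go to p0
p0 | bbccc[_]__   read _ → write b, move R, go to p1
p1 | bbcccb[_]_   read _ → write a, move L, go to p2
p2 | bbccc[b]a_   read b → write c, move R, go to p2
p2 | bbcccc[a]_   read a → write c, move L, go to p2
p2 | bbccc[c]c_   read c → write b, move L, go to p2
p2 | bbcc[c]bc_   read c → write b, move L, go to p2
p2 | bbc[c]bbc_   read c → write b, move L, go to p2
p2 | bb[c]bbbc_   read c → write b, move L, go to p2
p2 | b[b]bbbbc_   read b → write c, move R, go to p2
p2 | bc[b]bbbc_   read b → write c, move R, go to p2
p2 | bcc[b]bbc_   read b → write c, move R, go to p2
p2 | bccc[b]bc_   read b → write c, move R, go to p2
p2 | bcccc[b]c_   read b → write c, move R, go to p2
p2 | bccccc[c]_   read c → write b, move L, go to p2
p2 | bcccc[c]b_   read c → write b, move L, go to p2
p2 | bccc[c]bb_   read c → write b, move L, go to p2
p2 | bcc[c]bbb_   read c → write b, move L, go to p2
p2 | bc[c]bbbb_   read c → write b, move L, go to p2
p2 | b[c]bbbbb_   read c → write b, move L, go to p2
p2 | [b]bbbbbb_   read b → write c, move R, go to p2
p2 | c[b]bbbbb_   read b → write c, move R, go to p2
p2 | cc[b]bbbb_   read b → write c, move R, go to p2
p2 | ccc[b]bbb_   read b → write c, move R, go to p2
p2 | cccc[b]bb_   read b → write c, move R, go to p2
p2 | ccccc[b]b_   read b → write c, move R, go to p2
p2 | cccccc[b]_   read b → write c, move R, go to p2
p2 | ccccccc[_]   read _ → write b, move L, go to pH
pH | cccccc[c]b
The non-blank tape span at halt is cccccccb.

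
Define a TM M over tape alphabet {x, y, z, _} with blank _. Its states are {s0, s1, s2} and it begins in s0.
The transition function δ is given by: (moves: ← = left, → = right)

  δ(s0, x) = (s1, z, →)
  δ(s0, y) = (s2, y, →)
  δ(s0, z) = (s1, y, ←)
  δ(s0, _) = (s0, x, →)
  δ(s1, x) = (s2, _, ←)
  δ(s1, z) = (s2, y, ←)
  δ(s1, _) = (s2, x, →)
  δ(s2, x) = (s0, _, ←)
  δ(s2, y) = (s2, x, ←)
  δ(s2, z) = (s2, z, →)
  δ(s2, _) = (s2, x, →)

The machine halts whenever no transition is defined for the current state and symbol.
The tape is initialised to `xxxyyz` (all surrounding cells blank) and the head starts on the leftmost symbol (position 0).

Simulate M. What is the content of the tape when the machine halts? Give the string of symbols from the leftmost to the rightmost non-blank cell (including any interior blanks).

state=s0 head=0 tape=__[x]xxyyz   (s0,x)→(s1,z,→)
state=s1 head=1 tape=__z[x]xyyz   (s1,x)→(s2,_,←)
state=s2 head=0 tape=__[z]_xyyz   (s2,z)→(s2,z,→)
state=s2 head=1 tape=__z[_]xyyz   (s2,_)→(s2,x,→)
state=s2 head=2 tape=__zx[x]yyz   (s2,x)→(s0,_,←)
state=s0 head=1 tape=__z[x]_yyz   (s0,x)→(s1,z,→)
state=s1 head=2 tape=__zz[_]yyz   (s1,_)→(s2,x,→)
state=s2 head=3 tape=__zzx[y]yz   (s2,y)→(s2,x,←)
state=s2 head=2 tape=__zz[x]xyz   (s2,x)→(s0,_,←)
state=s0 head=1 tape=__z[z]_xyz   (s0,z)→(s1,y,←)
state=s1 head=0 tape=__[z]y_xyz   (s1,z)→(s2,y,←)
state=s2 head=-1 tape=_[_]yy_xyz   (s2,_)→(s2,x,→)
state=s2 head=0 tape=_x[y]y_xyz   (s2,y)→(s2,x,←)
state=s2 head=-1 tape=_[x]xy_xyz   (s2,x)→(s0,_,←)
state=s0 head=-2 tape=[_]_xy_xyz   (s0,_)→(s0,x,→)
state=s0 head=-1 tape=x[_]xy_xyz   (s0,_)→(s0,x,→)
state=s0 head=0 tape=xx[x]y_xyz   (s0,x)→(s1,z,→)
state=s1 head=1 tape=xxz[y]_xyz
The non-blank tape span at halt is xxzy_xyz.

xxzy_xyz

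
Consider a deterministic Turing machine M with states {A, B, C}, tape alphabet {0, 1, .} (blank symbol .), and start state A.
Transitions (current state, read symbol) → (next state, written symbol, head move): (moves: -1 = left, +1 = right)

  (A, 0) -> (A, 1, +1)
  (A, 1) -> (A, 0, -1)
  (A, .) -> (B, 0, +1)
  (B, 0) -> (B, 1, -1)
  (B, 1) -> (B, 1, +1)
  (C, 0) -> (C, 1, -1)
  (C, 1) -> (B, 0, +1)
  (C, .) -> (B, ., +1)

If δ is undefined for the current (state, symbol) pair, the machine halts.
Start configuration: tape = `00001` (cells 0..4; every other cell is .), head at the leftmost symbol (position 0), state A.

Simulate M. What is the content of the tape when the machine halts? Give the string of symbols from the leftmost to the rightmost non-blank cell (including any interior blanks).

state=A head=0 tape=..[0]0001   (A,0)→(A,1,+1)
state=A head=1 tape=..1[0]001   (A,0)→(A,1,+1)
state=A head=2 tape=..11[0]01   (A,0)→(A,1,+1)
state=A head=3 tape=..111[0]1   (A,0)→(A,1,+1)
state=A head=4 tape=..1111[1]   (A,1)→(A,0,-1)
state=A head=3 tape=..111[1]0   (A,1)→(A,0,-1)
state=A head=2 tape=..11[1]00   (A,1)→(A,0,-1)
state=A head=1 tape=..1[1]000   (A,1)→(A,0,-1)
state=A head=0 tape=..[1]0000   (A,1)→(A,0,-1)
state=A head=-1 tape=.[.]00000   (A,.)→(B,0,+1)
state=B head=0 tape=.0[0]0000   (B,0)→(B,1,-1)
state=B head=-1 tape=.[0]10000   (B,0)→(B,1,-1)
state=B head=-2 tape=[.]110000
The non-blank tape span at halt is 110000.

110000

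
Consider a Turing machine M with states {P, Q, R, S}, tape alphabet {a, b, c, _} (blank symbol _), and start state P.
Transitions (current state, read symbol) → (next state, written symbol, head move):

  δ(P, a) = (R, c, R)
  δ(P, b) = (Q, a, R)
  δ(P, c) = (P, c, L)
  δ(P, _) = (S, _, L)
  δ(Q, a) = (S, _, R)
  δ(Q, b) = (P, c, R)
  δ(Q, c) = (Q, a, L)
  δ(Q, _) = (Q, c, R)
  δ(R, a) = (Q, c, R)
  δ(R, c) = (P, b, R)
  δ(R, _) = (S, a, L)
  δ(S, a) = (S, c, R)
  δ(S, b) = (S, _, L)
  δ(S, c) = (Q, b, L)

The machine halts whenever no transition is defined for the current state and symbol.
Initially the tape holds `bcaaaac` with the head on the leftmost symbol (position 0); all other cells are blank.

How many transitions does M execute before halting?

P | [b]caaaac   read b → write a, move R, go to Q
Q | a[c]aaaac   read c → write a, move L, go to Q
Q | [a]aaaaac   read a → write _, move R, go to S
S | _[a]aaaac   read a → write c, move R, go to S
S | _c[a]aaac   read a → write c, move R, go to S
S | _cc[a]aac   read a → write c, move R, go to S
S | _ccc[a]ac   read a → write c, move R, go to S
S | _cccc[a]c   read a → write c, move R, go to S
S | _ccccc[c]   read c → write b, move L, go to Q
Q | _cccc[c]b   read c → write a, move L, go to Q
Q | _ccc[c]ab   read c → write a, move L, go to Q
Q | _cc[c]aab   read c → write a, move L, go to Q
Q | _c[c]aaab   read c → write a, move L, go to Q
Q | _[c]aaaab   read c → write a, move L, go to Q
Q | [_]aaaaab   read _ → write c, move R, go to Q
Q | c[a]aaaab   read a → write _, move R, go to S
S | c_[a]aaab   read a → write c, move R, go to S
S | c_c[a]aab   read a → write c, move R, go to S
S | c_cc[a]ab   read a → write c, move R, go to S
S | c_ccc[a]b   read a → write c, move R, go to S
S | c_cccc[b]   read b → write _, move L, go to S
S | c_ccc[c]_   read c → write b, move L, go to Q
Q | c_cc[c]b_   read c → write a, move L, go to Q
Q | c_c[c]ab_   read c → write a, move L, go to Q
Q | c_[c]aab_   read c → write a, move L, go to Q
Q | c[_]aaab_   read _ → write c, move R, go to Q
Q | cc[a]aab_   read a → write _, move R, go to S
S | cc_[a]ab_   read a → write c, move R, go to S
S | cc_c[a]b_   read a → write c, move R, go to S
S | cc_cc[b]_   read b → write _, move L, go to S
S | cc_c[c]__   read c → write b, move L, go to Q
Q | cc_[c]b__   read c → write a, move L, go to Q
Q | cc[_]ab__   read _ → write c, move R, go to Q
Q | ccc[a]b__   read a → write _, move R, go to S
S | ccc_[b]__   read b → write _, move L, go to S
S | ccc[_]___
M halts after 35 transitions.

35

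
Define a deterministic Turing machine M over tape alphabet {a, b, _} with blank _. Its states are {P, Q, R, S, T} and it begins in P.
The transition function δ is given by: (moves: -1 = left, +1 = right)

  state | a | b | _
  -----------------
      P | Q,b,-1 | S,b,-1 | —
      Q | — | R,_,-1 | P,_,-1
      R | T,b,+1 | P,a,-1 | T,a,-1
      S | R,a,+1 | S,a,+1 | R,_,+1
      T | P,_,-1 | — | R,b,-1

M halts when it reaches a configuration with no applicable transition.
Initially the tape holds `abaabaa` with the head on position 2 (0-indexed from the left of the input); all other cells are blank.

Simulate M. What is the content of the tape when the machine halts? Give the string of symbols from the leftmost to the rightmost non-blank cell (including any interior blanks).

abbabaa

state=P head=2 tape=_ab[a]abaa   (P,a)→(Q,b,-1)
state=Q head=1 tape=_a[b]babaa   (Q,b)→(R,_,-1)
state=R head=0 tape=_[a]_babaa   (R,a)→(T,b,+1)
state=T head=1 tape=_b[_]babaa   (T,_)→(R,b,-1)
state=R head=0 tape=_[b]bbabaa   (R,b)→(P,a,-1)
state=P head=-1 tape=[_]abbabaa
The non-blank tape span at halt is abbabaa.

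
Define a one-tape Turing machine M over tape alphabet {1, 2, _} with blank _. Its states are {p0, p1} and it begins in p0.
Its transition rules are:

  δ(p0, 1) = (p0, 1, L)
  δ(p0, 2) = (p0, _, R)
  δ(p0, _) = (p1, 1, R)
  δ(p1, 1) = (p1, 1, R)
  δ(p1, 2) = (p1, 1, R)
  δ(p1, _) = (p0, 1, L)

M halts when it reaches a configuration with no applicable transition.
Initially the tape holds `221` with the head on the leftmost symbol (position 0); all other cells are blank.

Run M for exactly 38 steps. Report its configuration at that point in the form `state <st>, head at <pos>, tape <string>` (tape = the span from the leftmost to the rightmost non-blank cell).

state p1, head at 6, tape 11111111

state=p0 head=0 tape=__[2]21____   (p0,2)→(p0,_,R)
state=p0 head=1 tape=___[2]1____   (p0,2)→(p0,_,R)
state=p0 head=2 tape=____[1]____   (p0,1)→(p0,1,L)
state=p0 head=1 tape=___[_]1____   (p0,_)→(p1,1,R)
state=p1 head=2 tape=___1[1]____   (p1,1)→(p1,1,R)
state=p1 head=3 tape=___11[_]___   (p1,_)→(p0,1,L)
state=p0 head=2 tape=___1[1]1___   (p0,1)→(p0,1,L)
state=p0 head=1 tape=___[1]11___   (p0,1)→(p0,1,L)
state=p0 head=0 tape=__[_]111___   (p0,_)→(p1,1,R)
state=p1 head=1 tape=__1[1]11___   (p1,1)→(p1,1,R)
state=p1 head=2 tape=__11[1]1___   (p1,1)→(p1,1,R)
state=p1 head=3 tape=__111[1]___   (p1,1)→(p1,1,R)
state=p1 head=4 tape=__1111[_]__   (p1,_)→(p0,1,L)
state=p0 head=3 tape=__111[1]1__   (p0,1)→(p0,1,L)
state=p0 head=2 tape=__11[1]11__   (p0,1)→(p0,1,L)
state=p0 head=1 tape=__1[1]111__   (p0,1)→(p0,1,L)
state=p0 head=0 tape=__[1]1111__   (p0,1)→(p0,1,L)
state=p0 head=-1 tape=_[_]11111__   (p0,_)→(p1,1,R)
state=p1 head=0 tape=_1[1]1111__   (p1,1)→(p1,1,R)
state=p1 head=1 tape=_11[1]111__   (p1,1)→(p1,1,R)
state=p1 head=2 tape=_111[1]11__   (p1,1)→(p1,1,R)
state=p1 head=3 tape=_1111[1]1__   (p1,1)→(p1,1,R)
state=p1 head=4 tape=_11111[1]__   (p1,1)→(p1,1,R)
state=p1 head=5 tape=_111111[_]_   (p1,_)→(p0,1,L)
state=p0 head=4 tape=_11111[1]1_   (p0,1)→(p0,1,L)
state=p0 head=3 tape=_1111[1]11_   (p0,1)→(p0,1,L)
state=p0 head=2 tape=_111[1]111_   (p0,1)→(p0,1,L)
state=p0 head=1 tape=_11[1]1111_   (p0,1)→(p0,1,L)
state=p0 head=0 tape=_1[1]11111_   (p0,1)→(p0,1,L)
state=p0 head=-1 tape=_[1]111111_   (p0,1)→(p0,1,L)
state=p0 head=-2 tape=[_]1111111_   (p0,_)→(p1,1,R)
state=p1 head=-1 tape=1[1]111111_   (p1,1)→(p1,1,R)
state=p1 head=0 tape=11[1]11111_   (p1,1)→(p1,1,R)
state=p1 head=1 tape=111[1]1111_   (p1,1)→(p1,1,R)
state=p1 head=2 tape=1111[1]111_   (p1,1)→(p1,1,R)
state=p1 head=3 tape=11111[1]11_   (p1,1)→(p1,1,R)
state=p1 head=4 tape=111111[1]1_   (p1,1)→(p1,1,R)
state=p1 head=5 tape=1111111[1]_   (p1,1)→(p1,1,R)
state=p1 head=6 tape=11111111[_]
After 38 steps: state p1, head at 6, tape 11111111.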